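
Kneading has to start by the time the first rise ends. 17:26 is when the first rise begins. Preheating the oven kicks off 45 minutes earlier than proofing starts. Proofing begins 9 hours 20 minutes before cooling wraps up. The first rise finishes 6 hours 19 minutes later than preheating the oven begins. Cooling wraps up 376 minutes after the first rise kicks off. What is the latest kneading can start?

Cooling ends at 17:26 + 376 min = 23:42.
Proofing starts at 23:42 − 560 min = 14:22.
Preheating the oven starts at 14:22 − 45 min = 13:37.
The first rise ends at 13:37 + 379 min = 19:56.
Kneading is bounded by the first rise, so the latest it can start is 19:56.

19:56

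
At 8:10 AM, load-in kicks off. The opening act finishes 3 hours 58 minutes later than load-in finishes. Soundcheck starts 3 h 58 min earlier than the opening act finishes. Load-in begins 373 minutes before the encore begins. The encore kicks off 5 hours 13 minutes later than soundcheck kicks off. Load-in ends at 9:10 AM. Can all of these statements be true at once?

Yes

The opening act ends at 9:10 AM + 238 min = 1:08 PM.
Soundcheck starts at 1:08 PM − 238 min = 9:10 AM.
The encore starts at 9:10 AM + 313 min = 2:23 PM.
Load-in starts at 2:23 PM − 373 min = 8:10 AM.
That matches the stated 8:10 AM, so the schedule is consistent.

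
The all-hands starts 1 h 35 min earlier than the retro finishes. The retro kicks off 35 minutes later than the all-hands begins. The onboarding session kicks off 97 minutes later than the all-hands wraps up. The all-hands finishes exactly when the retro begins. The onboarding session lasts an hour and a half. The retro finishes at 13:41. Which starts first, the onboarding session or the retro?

the retro

The all-hands starts at 13:41 − 95 min = 12:06.
The retro starts at 12:06 + 35 min = 12:41.
So the all-hands ends at 12:41.
The onboarding session starts at 12:41 + 97 min = 14:18.
The onboarding session starts at 14:18 and the retro starts at 12:41, so the retro is first.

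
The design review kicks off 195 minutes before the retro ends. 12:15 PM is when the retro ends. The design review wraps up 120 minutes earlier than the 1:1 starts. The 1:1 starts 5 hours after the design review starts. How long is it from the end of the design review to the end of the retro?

15 minutes

The design review starts at 12:15 PM − 195 min = 9:00 AM.
The 1:1 starts at 9:00 AM + 300 min = 2:00 PM.
The design review ends at 2:00 PM − 120 min = 12:00 PM.
From 12:00 PM to 12:15 PM is 15 minutes.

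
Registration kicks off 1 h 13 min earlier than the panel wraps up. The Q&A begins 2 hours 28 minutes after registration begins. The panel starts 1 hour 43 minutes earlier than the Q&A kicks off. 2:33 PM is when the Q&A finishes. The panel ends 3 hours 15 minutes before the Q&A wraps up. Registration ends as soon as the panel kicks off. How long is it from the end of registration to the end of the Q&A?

The panel ends at 2:33 PM − 195 min = 11:18 AM.
Registration starts at 11:18 AM − 73 min = 10:05 AM.
The Q&A starts at 10:05 AM + 148 min = 12:33 PM.
The panel starts at 12:33 PM − 103 min = 10:50 AM.
So registration ends at 10:50 AM.
From 10:50 AM to 2:33 PM is 223 minutes.

223 minutes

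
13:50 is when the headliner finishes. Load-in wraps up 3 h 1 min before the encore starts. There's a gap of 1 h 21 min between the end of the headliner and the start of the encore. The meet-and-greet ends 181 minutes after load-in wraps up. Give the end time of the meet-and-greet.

The encore starts at 13:50 + 81 min = 15:11.
Load-in ends at 15:11 − 181 min = 12:10.
The meet-and-greet ends at 12:10 + 181 min = 15:11.

15:11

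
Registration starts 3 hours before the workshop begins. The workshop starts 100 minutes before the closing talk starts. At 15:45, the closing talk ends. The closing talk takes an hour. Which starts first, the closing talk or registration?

The closing talk starts at 15:45 − 60 min = 14:45.
The workshop starts at 14:45 − 100 min = 13:05.
Registration starts at 13:05 − 180 min = 10:05.
The closing talk starts at 14:45 and registration starts at 10:05, so registration is first.

registration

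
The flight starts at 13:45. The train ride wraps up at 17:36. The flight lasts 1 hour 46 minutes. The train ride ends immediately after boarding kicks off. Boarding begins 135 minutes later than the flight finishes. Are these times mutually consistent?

No

The flight ends at 13:45 + 106 min = 15:31.
Boarding starts at 15:31 + 135 min = 17:46.
So the train ride ends at 17:46.
But the train ride is also said to end at 17:36 — a 10-minute conflict.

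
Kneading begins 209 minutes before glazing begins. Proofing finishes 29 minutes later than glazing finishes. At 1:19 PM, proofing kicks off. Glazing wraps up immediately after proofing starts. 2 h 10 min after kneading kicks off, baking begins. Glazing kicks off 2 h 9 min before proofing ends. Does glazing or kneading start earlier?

kneading

Glazing ends at 1:19 PM.
Proofing ends at 1:19 PM + 29 min = 1:48 PM.
Glazing starts at 1:48 PM − 129 min = 11:39 AM.
Kneading starts at 11:39 AM − 209 min = 8:10 AM.
Glazing starts at 11:39 AM and kneading starts at 8:10 AM, so kneading is first.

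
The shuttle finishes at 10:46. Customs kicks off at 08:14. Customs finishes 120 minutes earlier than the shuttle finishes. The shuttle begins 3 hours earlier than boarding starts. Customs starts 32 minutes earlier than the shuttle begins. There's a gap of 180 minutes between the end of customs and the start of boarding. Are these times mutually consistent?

Yes

Customs ends at 10:46 − 120 min = 08:46.
Boarding starts at 08:46 + 180 min = 11:46.
The shuttle starts at 11:46 − 180 min = 08:46.
Customs starts at 08:46 − 32 min = 08:14.
That matches the stated 08:14, so the schedule is consistent.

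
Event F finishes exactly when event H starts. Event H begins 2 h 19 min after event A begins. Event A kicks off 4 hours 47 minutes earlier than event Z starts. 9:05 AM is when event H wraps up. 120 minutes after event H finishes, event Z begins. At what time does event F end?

Event Z starts at 9:05 AM + 120 min = 11:05 AM.
Event A starts at 11:05 AM − 287 min = 6:18 AM.
Event H starts at 6:18 AM + 139 min = 8:37 AM.
So event F ends at 8:37 AM.

8:37 AM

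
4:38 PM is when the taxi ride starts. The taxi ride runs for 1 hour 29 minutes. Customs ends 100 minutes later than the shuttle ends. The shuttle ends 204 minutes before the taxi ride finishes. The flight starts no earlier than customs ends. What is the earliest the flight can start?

The taxi ride ends at 4:38 PM + 89 min = 6:07 PM.
The shuttle ends at 6:07 PM − 204 min = 2:43 PM.
Customs ends at 2:43 PM + 100 min = 4:23 PM.
The flight is bounded by customs, so the earliest it can start is 4:23 PM.

4:23 PM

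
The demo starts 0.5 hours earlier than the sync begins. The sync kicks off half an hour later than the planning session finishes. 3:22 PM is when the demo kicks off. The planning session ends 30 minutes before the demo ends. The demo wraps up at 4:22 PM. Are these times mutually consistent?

The planning session ends at 4:22 PM − 30 min = 3:52 PM.
The sync starts at 3:52 PM + 30 min = 4:22 PM.
The demo starts at 4:22 PM − 30 min = 3:52 PM.
But the demo is also said to start at 3:22 PM — a 30-minute conflict.

No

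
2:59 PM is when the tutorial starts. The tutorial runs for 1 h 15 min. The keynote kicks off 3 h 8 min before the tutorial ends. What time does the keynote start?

The tutorial ends at 2:59 PM + 75 min = 4:14 PM.
The keynote starts at 4:14 PM − 188 min = 1:06 PM.

1:06 PM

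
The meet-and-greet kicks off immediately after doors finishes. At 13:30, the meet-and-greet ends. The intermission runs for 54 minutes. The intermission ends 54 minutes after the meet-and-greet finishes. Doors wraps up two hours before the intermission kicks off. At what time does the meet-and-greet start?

11:30

The intermission ends at 13:30 + 54 min = 14:24.
The intermission starts at 14:24 − 54 min = 13:30.
Doors ends at 13:30 − 120 min = 11:30.
So the meet-and-greet starts at 11:30.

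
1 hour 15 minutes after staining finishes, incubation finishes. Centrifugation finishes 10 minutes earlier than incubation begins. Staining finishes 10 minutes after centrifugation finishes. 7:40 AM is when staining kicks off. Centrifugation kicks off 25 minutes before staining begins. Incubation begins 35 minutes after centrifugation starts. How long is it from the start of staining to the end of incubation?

1 hour 25 minutes

Centrifugation starts at 7:40 AM − 25 min = 7:15 AM.
Incubation starts at 7:15 AM + 35 min = 7:50 AM.
Centrifugation ends at 7:50 AM − 10 min = 7:40 AM.
Staining ends at 7:40 AM + 10 min = 7:50 AM.
Incubation ends at 7:50 AM + 75 min = 9:05 AM.
From 7:40 AM to 9:05 AM is 1 hour 25 minutes.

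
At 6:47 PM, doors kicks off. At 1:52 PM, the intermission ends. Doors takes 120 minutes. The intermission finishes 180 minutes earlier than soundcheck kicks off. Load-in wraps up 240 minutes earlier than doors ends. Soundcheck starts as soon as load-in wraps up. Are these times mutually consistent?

Doors ends at 6:47 PM + 120 min = 8:47 PM.
Load-in ends at 8:47 PM − 240 min = 4:47 PM.
So soundcheck starts at 4:47 PM.
The intermission ends at 4:47 PM − 180 min = 1:47 PM.
But the intermission is also said to end at 1:52 PM — a 5-minute conflict.

No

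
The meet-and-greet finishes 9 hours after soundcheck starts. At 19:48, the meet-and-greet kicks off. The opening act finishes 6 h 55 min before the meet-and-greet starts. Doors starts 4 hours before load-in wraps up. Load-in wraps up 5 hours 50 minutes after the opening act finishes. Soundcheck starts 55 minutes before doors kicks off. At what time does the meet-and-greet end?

The opening act ends at 19:48 − 415 min = 12:53.
Load-in ends at 12:53 + 350 min = 18:43.
Doors starts at 18:43 − 240 min = 14:43.
Soundcheck starts at 14:43 − 55 min = 13:48.
The meet-and-greet ends at 13:48 + 540 min = 22:48.

22:48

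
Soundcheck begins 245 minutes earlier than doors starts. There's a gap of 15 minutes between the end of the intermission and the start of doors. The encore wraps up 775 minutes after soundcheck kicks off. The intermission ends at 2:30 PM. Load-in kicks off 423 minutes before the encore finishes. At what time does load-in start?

4:32 PM

Doors starts at 2:30 PM + 15 min = 2:45 PM.
Soundcheck starts at 2:45 PM − 245 min = 10:40 AM.
The encore ends at 10:40 AM + 775 min = 11:35 PM.
Load-in starts at 11:35 PM − 423 min = 4:32 PM.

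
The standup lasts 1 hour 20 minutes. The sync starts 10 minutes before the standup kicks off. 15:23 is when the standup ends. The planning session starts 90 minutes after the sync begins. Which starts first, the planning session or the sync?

the sync

The standup starts at 15:23 − 80 min = 14:03.
The sync starts at 14:03 − 10 min = 13:53.
The planning session starts at 13:53 + 90 min = 15:23.
The planning session starts at 15:23 and the sync starts at 13:53, so the sync is first.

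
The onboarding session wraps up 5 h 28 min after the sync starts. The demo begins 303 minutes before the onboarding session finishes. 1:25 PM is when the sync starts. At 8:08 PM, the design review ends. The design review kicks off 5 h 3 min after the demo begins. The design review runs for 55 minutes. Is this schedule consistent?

The onboarding session ends at 1:25 PM + 328 min = 6:53 PM.
The demo starts at 6:53 PM − 303 min = 1:50 PM.
The design review starts at 1:50 PM + 303 min = 6:53 PM.
The design review ends at 6:53 PM + 55 min = 7:48 PM.
But the design review is also said to end at 8:08 PM — a 20-minute conflict.

No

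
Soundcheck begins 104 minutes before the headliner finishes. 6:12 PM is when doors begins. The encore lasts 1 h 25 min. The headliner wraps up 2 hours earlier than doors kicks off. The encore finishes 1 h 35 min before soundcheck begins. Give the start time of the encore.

The headliner ends at 6:12 PM − 120 min = 4:12 PM.
Soundcheck starts at 4:12 PM − 104 min = 2:28 PM.
The encore ends at 2:28 PM − 95 min = 12:53 PM.
The encore starts at 12:53 PM − 85 min = 11:28 AM.

11:28 AM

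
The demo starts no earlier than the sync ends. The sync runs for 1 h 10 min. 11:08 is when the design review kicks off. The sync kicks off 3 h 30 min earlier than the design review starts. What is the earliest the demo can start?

The sync starts at 11:08 − 210 min = 07:38.
The sync ends at 07:38 + 70 min = 08:48.
The demo is bounded by the sync, so the earliest it can start is 08:48.

08:48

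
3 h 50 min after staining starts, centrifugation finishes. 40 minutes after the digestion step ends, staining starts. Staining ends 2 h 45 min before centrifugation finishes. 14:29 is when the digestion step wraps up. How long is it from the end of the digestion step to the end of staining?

Staining starts at 14:29 + 40 min = 15:09.
Centrifugation ends at 15:09 + 230 min = 18:59.
Staining ends at 18:59 − 165 min = 16:14.
From 14:29 to 16:14 is 1 h 45 min.

1 h 45 min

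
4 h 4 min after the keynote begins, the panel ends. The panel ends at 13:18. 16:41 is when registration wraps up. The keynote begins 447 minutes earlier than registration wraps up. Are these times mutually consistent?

The keynote starts at 16:41 − 447 min = 09:14.
The panel ends at 09:14 + 244 min = 13:18.
That matches the stated 13:18, so the schedule is consistent.

Yes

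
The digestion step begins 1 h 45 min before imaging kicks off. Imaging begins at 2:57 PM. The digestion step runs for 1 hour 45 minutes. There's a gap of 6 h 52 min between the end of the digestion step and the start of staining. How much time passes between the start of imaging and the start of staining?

412 minutes

The digestion step starts at 2:57 PM − 105 min = 1:12 PM.
The digestion step ends at 1:12 PM + 105 min = 2:57 PM.
Staining starts at 2:57 PM + 412 min = 9:49 PM.
From 2:57 PM to 9:49 PM is 412 minutes.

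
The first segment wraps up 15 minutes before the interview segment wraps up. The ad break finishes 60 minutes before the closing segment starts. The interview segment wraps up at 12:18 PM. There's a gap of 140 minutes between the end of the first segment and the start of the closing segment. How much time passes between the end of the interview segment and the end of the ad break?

1 hour 5 minutes

The first segment ends at 12:18 PM − 15 min = 12:03 PM.
The closing segment starts at 12:03 PM + 140 min = 2:23 PM.
The ad break ends at 2:23 PM − 60 min = 1:23 PM.
From 12:18 PM to 1:23 PM is 1 hour 5 minutes.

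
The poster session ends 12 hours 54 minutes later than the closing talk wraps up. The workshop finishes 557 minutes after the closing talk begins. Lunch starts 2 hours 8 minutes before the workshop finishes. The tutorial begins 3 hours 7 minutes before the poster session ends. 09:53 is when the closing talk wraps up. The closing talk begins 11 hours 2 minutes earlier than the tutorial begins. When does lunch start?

The poster session ends at 09:53 + 774 min = 22:47.
The tutorial starts at 22:47 − 187 min = 19:40.
The closing talk starts at 19:40 − 662 min = 08:38.
The workshop ends at 08:38 + 557 min = 17:55.
Lunch starts at 17:55 − 128 min = 15:47.

15:47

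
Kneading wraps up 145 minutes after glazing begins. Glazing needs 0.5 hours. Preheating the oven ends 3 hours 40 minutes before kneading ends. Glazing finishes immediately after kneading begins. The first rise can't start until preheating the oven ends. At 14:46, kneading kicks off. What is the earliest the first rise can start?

13:01

Glazing ends at 14:46.
Glazing starts at 14:46 − 30 min = 14:16.
Kneading ends at 14:16 + 145 min = 16:41.
Preheating the oven ends at 16:41 − 220 min = 13:01.
The first rise is bounded by preheating the oven, so the earliest it can start is 13:01.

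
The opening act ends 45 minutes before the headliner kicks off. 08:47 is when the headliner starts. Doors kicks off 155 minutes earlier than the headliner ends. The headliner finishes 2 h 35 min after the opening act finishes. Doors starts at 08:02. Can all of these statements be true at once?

The opening act ends at 08:47 − 45 min = 08:02.
The headliner ends at 08:02 + 155 min = 10:37.
Doors starts at 10:37 − 155 min = 08:02.
That matches the stated 08:02, so the schedule is consistent.

Yes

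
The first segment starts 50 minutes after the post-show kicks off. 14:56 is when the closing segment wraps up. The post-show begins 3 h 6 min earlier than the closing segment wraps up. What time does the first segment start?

The post-show starts at 14:56 − 186 min = 11:50.
The first segment starts at 11:50 + 50 min = 12:40.

12:40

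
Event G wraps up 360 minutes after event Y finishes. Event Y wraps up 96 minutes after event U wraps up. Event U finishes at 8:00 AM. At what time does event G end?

3:36 PM

Event Y ends at 8:00 AM + 96 min = 9:36 AM.
Event G ends at 9:36 AM + 360 min = 3:36 PM.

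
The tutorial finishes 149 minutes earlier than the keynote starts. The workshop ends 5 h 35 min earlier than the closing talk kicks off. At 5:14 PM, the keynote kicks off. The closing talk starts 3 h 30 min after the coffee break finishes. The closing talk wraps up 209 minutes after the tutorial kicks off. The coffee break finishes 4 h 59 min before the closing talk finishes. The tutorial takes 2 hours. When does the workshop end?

9:10 AM

The tutorial ends at 5:14 PM − 149 min = 2:45 PM.
The tutorial starts at 2:45 PM − 120 min = 12:45 PM.
The closing talk ends at 12:45 PM + 209 min = 4:14 PM.
The coffee break ends at 4:14 PM − 299 min = 11:15 AM.
The closing talk starts at 11:15 AM + 210 min = 2:45 PM.
The workshop ends at 2:45 PM − 335 min = 9:10 AM.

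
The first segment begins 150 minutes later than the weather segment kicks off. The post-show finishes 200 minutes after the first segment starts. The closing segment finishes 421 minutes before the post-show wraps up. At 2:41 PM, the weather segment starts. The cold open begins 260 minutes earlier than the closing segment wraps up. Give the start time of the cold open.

The first segment starts at 2:41 PM + 150 min = 5:11 PM.
The post-show ends at 5:11 PM + 200 min = 8:31 PM.
The closing segment ends at 8:31 PM − 421 min = 1:30 PM.
The cold open starts at 1:30 PM − 260 min = 9:10 AM.

9:10 AM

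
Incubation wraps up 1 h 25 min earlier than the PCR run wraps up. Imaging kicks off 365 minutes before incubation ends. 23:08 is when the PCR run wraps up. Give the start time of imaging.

15:38

Incubation ends at 23:08 − 85 min = 21:43.
Imaging starts at 21:43 − 365 min = 15:38.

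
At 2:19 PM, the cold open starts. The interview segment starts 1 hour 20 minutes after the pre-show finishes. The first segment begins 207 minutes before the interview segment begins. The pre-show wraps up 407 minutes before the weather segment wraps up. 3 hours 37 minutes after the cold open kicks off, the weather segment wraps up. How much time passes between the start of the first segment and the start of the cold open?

The weather segment ends at 2:19 PM + 217 min = 5:56 PM.
The pre-show ends at 5:56 PM − 407 min = 11:09 AM.
The interview segment starts at 11:09 AM + 80 min = 12:29 PM.
The first segment starts at 12:29 PM − 207 min = 9:02 AM.
From 9:02 AM to 2:19 PM is 5 h 17 min.

5 h 17 min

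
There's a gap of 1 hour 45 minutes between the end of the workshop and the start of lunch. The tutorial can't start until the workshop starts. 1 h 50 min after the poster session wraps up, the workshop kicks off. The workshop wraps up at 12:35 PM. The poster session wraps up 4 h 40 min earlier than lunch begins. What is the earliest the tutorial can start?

11:30 AM

Lunch starts at 12:35 PM + 105 min = 2:20 PM.
The poster session ends at 2:20 PM − 280 min = 9:40 AM.
The workshop starts at 9:40 AM + 110 min = 11:30 AM.
The tutorial is bounded by the workshop, so the earliest it can start is 11:30 AM.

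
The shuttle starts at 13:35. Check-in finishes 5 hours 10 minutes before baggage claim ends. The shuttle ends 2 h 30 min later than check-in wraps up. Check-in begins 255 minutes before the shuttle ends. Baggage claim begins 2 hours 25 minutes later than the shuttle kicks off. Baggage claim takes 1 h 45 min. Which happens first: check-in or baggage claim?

check-in

Baggage claim starts at 13:35 + 145 min = 16:00.
Baggage claim ends at 16:00 + 105 min = 17:45.
Check-in ends at 17:45 − 310 min = 12:35.
The shuttle ends at 12:35 + 150 min = 15:05.
Check-in starts at 15:05 − 255 min = 10:50.
Check-in starts at 10:50 and baggage claim starts at 16:00, so check-in is first.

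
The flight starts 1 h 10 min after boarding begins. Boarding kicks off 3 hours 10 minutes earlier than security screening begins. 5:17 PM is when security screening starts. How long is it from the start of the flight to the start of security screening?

two hours

Boarding starts at 5:17 PM − 190 min = 2:07 PM.
The flight starts at 2:07 PM + 70 min = 3:17 PM.
From 3:17 PM to 5:17 PM is two hours.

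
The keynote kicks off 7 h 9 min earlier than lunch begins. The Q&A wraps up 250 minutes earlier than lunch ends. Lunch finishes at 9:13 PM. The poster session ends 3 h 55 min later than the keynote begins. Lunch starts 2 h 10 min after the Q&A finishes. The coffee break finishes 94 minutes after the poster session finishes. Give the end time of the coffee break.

The Q&A ends at 9:13 PM − 250 min = 5:03 PM.
Lunch starts at 5:03 PM + 130 min = 7:13 PM.
The keynote starts at 7:13 PM − 429 min = 12:04 PM.
The poster session ends at 12:04 PM + 235 min = 3:59 PM.
The coffee break ends at 3:59 PM + 94 min = 5:33 PM.

5:33 PM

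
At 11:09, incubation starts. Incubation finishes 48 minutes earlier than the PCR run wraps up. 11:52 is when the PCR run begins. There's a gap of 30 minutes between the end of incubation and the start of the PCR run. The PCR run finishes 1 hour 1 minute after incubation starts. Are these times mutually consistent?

The PCR run ends at 11:09 + 61 min = 12:10.
Incubation ends at 12:10 − 48 min = 11:22.
The PCR run starts at 11:22 + 30 min = 11:52.
That matches the stated 11:52, so the schedule is consistent.

Yes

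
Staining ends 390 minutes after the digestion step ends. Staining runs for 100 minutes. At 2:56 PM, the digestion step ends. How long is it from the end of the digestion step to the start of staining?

4 hours 50 minutes

Staining ends at 2:56 PM + 390 min = 9:26 PM.
Staining starts at 9:26 PM − 100 min = 7:46 PM.
From 2:56 PM to 7:46 PM is 4 hours 50 minutes.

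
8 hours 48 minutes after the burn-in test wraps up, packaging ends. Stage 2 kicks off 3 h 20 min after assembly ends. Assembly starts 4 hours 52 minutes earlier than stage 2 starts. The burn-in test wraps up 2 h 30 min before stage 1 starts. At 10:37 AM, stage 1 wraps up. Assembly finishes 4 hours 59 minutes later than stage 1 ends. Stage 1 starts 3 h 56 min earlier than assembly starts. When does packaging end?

4:26 PM

Assembly ends at 10:37 AM + 299 min = 3:36 PM.
Stage 2 starts at 3:36 PM + 200 min = 6:56 PM.
Assembly starts at 6:56 PM − 292 min = 2:04 PM.
Stage 1 starts at 2:04 PM − 236 min = 10:08 AM.
The burn-in test ends at 10:08 AM − 150 min = 7:38 AM.
Packaging ends at 7:38 AM + 528 min = 4:26 PM.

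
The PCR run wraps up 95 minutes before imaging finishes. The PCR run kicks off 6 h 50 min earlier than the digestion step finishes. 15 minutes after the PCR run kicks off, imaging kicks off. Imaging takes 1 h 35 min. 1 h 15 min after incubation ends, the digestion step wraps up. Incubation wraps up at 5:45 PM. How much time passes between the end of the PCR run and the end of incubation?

5 hours 20 minutes

The digestion step ends at 5:45 PM + 75 min = 7:00 PM.
The PCR run starts at 7:00 PM − 410 min = 12:10 PM.
Imaging starts at 12:10 PM + 15 min = 12:25 PM.
Imaging ends at 12:25 PM + 95 min = 2:00 PM.
The PCR run ends at 2:00 PM − 95 min = 12:25 PM.
From 12:25 PM to 5:45 PM is 5 hours 20 minutes.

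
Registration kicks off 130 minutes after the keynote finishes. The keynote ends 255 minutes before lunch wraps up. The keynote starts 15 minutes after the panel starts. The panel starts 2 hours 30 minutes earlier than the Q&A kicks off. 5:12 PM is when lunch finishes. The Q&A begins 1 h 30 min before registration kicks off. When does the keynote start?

11:22 AM

The keynote ends at 5:12 PM − 255 min = 12:57 PM.
Registration starts at 12:57 PM + 130 min = 3:07 PM.
The Q&A starts at 3:07 PM − 90 min = 1:37 PM.
The panel starts at 1:37 PM − 150 min = 11:07 AM.
The keynote starts at 11:07 AM + 15 min = 11:22 AM.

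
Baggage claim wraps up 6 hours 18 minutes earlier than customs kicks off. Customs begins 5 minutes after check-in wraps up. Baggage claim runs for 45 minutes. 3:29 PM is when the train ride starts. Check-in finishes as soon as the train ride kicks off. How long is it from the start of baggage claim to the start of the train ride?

Check-in ends at 3:29 PM.
Customs starts at 3:29 PM + 5 min = 3:34 PM.
Baggage claim ends at 3:34 PM − 378 min = 9:16 AM.
Baggage claim starts at 9:16 AM − 45 min = 8:31 AM.
From 8:31 AM to 3:29 PM is 6 hours 58 minutes.

6 hours 58 minutes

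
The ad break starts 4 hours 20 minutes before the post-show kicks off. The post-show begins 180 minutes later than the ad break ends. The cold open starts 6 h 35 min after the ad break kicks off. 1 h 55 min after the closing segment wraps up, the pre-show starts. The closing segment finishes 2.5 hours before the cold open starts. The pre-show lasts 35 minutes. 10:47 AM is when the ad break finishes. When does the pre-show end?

The post-show starts at 10:47 AM + 180 min = 1:47 PM.
The ad break starts at 1:47 PM − 260 min = 9:27 AM.
The cold open starts at 9:27 AM + 395 min = 4:02 PM.
The closing segment ends at 4:02 PM − 150 min = 1:32 PM.
The pre-show starts at 1:32 PM + 115 min = 3:27 PM.
The pre-show ends at 3:27 PM + 35 min = 4:02 PM.

4:02 PM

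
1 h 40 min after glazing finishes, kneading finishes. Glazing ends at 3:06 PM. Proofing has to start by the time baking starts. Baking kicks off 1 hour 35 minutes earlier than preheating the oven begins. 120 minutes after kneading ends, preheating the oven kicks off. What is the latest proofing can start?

Kneading ends at 3:06 PM + 100 min = 4:46 PM.
Preheating the oven starts at 4:46 PM + 120 min = 6:46 PM.
Baking starts at 6:46 PM − 95 min = 5:11 PM.
Proofing is bounded by baking, so the latest it can start is 5:11 PM.

5:11 PM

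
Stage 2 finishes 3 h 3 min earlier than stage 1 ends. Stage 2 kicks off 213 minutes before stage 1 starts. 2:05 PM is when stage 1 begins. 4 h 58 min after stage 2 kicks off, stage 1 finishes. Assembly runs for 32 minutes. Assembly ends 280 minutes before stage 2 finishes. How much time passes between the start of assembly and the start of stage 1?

6 hours 50 minutes

Stage 2 starts at 2:05 PM − 213 min = 10:32 AM.
Stage 1 ends at 10:32 AM + 298 min = 3:30 PM.
Stage 2 ends at 3:30 PM − 183 min = 12:27 PM.
Assembly ends at 12:27 PM − 280 min = 7:47 AM.
Assembly starts at 7:47 AM − 32 min = 7:15 AM.
From 7:15 AM to 2:05 PM is 6 hours 50 minutes.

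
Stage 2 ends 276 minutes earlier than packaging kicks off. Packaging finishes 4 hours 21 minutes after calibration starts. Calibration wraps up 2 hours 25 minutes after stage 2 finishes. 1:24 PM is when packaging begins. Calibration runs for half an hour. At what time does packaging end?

3:04 PM

Stage 2 ends at 1:24 PM − 276 min = 8:48 AM.
Calibration ends at 8:48 AM + 145 min = 11:13 AM.
Calibration starts at 11:13 AM − 30 min = 10:43 AM.
Packaging ends at 10:43 AM + 261 min = 3:04 PM.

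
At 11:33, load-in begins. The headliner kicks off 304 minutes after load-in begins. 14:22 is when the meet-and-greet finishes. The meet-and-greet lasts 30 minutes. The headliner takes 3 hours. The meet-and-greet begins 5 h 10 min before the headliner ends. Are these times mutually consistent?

No

The headliner starts at 11:33 + 304 min = 16:37.
The headliner ends at 16:37 + 180 min = 19:37.
The meet-and-greet starts at 19:37 − 310 min = 14:27.
The meet-and-greet ends at 14:27 + 30 min = 14:57.
But the meet-and-greet is also said to end at 14:22 — a 35-minute conflict.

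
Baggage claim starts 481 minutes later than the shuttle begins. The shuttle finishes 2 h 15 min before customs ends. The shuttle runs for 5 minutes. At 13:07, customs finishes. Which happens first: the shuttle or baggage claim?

the shuttle

The shuttle ends at 13:07 − 135 min = 10:52.
The shuttle starts at 10:52 − 5 min = 10:47.
Baggage claim starts at 10:47 + 481 min = 18:48.
The shuttle starts at 10:47 and baggage claim starts at 18:48, so the shuttle is first.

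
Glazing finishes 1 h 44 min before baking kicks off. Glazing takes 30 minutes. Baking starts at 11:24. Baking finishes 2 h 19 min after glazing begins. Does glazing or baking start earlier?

glazing

Glazing ends at 11:24 − 104 min = 09:40.
Glazing starts at 09:40 − 30 min = 09:10.
Glazing starts at 09:10 and baking starts at 11:24, so glazing is first.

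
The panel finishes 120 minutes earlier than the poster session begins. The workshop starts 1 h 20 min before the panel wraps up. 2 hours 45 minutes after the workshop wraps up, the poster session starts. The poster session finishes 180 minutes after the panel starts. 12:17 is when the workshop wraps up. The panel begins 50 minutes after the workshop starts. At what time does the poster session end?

15:32

The poster session starts at 12:17 + 165 min = 15:02.
The panel ends at 15:02 − 120 min = 13:02.
The workshop starts at 13:02 − 80 min = 11:42.
The panel starts at 11:42 + 50 min = 12:32.
The poster session ends at 12:32 + 180 min = 15:32.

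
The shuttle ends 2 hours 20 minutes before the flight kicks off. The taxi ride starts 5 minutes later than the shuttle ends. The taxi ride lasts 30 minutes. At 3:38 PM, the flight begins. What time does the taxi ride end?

1:53 PM

The shuttle ends at 3:38 PM − 140 min = 1:18 PM.
The taxi ride starts at 1:18 PM + 5 min = 1:23 PM.
The taxi ride ends at 1:23 PM + 30 min = 1:53 PM.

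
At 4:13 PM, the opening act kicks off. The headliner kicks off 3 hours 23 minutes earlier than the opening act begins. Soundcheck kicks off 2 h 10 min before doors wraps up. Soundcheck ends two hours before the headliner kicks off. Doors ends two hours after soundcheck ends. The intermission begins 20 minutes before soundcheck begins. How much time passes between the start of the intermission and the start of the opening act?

The headliner starts at 4:13 PM − 203 min = 12:50 PM.
Soundcheck ends at 12:50 PM − 120 min = 10:50 AM.
Doors ends at 10:50 AM + 120 min = 12:50 PM.
Soundcheck starts at 12:50 PM − 130 min = 10:40 AM.
The intermission starts at 10:40 AM − 20 min = 10:20 AM.
From 10:20 AM to 4:13 PM is 5 hours 53 minutes.

5 hours 53 minutes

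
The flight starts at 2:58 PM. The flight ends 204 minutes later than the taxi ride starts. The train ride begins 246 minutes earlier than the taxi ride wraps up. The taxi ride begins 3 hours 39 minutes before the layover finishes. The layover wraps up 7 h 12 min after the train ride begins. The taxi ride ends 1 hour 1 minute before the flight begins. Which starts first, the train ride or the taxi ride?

the train ride

The taxi ride ends at 2:58 PM − 61 min = 1:57 PM.
The train ride starts at 1:57 PM − 246 min = 9:51 AM.
The layover ends at 9:51 AM + 432 min = 5:03 PM.
The taxi ride starts at 5:03 PM − 219 min = 1:24 PM.
The train ride starts at 9:51 AM and the taxi ride starts at 1:24 PM, so the train ride is first.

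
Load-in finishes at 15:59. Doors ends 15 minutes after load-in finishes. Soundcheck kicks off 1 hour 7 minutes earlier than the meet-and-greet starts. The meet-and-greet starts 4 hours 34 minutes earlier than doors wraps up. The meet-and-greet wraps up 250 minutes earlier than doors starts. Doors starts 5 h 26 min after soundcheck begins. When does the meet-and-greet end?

Doors ends at 15:59 + 15 min = 16:14.
The meet-and-greet starts at 16:14 − 274 min = 11:40.
Soundcheck starts at 11:40 − 67 min = 10:33.
Doors starts at 10:33 + 326 min = 15:59.
The meet-and-greet ends at 15:59 − 250 min = 11:49.

11:49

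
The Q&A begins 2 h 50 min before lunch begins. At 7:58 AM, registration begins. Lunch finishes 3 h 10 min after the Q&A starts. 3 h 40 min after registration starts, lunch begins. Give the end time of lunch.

Lunch starts at 7:58 AM + 220 min = 11:38 AM.
The Q&A starts at 11:38 AM − 170 min = 8:48 AM.
Lunch ends at 8:48 AM + 190 min = 11:58 AM.

11:58 AM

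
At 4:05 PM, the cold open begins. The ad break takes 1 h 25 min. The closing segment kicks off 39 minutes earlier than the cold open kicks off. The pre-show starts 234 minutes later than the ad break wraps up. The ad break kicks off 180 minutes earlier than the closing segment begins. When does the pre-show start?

The closing segment starts at 4:05 PM − 39 min = 3:26 PM.
The ad break starts at 3:26 PM − 180 min = 12:26 PM.
The ad break ends at 12:26 PM + 85 min = 1:51 PM.
The pre-show starts at 1:51 PM + 234 min = 5:45 PM.

5:45 PM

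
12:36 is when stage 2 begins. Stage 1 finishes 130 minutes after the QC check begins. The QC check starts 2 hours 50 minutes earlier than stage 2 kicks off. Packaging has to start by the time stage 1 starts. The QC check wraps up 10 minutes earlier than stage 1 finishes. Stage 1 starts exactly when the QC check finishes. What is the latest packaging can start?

The QC check starts at 12:36 − 170 min = 09:46.
Stage 1 ends at 09:46 + 130 min = 11:56.
The QC check ends at 11:56 − 10 min = 11:46.
So stage 1 starts at 11:46.
Packaging is bounded by stage 1, so the latest it can start is 11:46.

11:46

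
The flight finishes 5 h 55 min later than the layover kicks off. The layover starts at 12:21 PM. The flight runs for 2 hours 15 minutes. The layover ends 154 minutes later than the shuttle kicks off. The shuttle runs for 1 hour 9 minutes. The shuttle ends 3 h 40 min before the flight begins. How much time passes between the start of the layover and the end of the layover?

1 h 25 min

The flight ends at 12:21 PM + 355 min = 6:16 PM.
The flight starts at 6:16 PM − 135 min = 4:01 PM.
The shuttle ends at 4:01 PM − 220 min = 12:21 PM.
The shuttle starts at 12:21 PM − 69 min = 11:12 AM.
The layover ends at 11:12 AM + 154 min = 1:46 PM.
From 12:21 PM to 1:46 PM is 1 h 25 min.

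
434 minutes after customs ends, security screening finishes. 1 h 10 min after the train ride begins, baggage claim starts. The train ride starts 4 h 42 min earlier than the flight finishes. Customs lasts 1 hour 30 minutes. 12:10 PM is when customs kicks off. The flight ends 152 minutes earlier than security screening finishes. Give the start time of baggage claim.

Customs ends at 12:10 PM + 90 min = 1:40 PM.
Security screening ends at 1:40 PM + 434 min = 8:54 PM.
The flight ends at 8:54 PM − 152 min = 6:22 PM.
The train ride starts at 6:22 PM − 282 min = 1:40 PM.
Baggage claim starts at 1:40 PM + 70 min = 2:50 PM.

2:50 PM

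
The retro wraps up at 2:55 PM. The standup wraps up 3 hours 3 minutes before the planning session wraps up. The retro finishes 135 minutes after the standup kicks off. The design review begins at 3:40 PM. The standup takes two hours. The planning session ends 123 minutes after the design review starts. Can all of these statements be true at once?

The planning session ends at 3:40 PM + 123 min = 5:43 PM.
The standup ends at 5:43 PM − 183 min = 2:40 PM.
The standup starts at 2:40 PM − 120 min = 12:40 PM.
The retro ends at 12:40 PM + 135 min = 2:55 PM.
That matches the stated 2:55 PM, so the schedule is consistent.

Yes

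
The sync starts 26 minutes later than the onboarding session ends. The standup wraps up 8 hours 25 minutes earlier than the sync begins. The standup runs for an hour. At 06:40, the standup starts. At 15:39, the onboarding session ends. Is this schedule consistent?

The sync starts at 15:39 + 26 min = 16:05.
The standup ends at 16:05 − 505 min = 07:40.
The standup starts at 07:40 − 60 min = 06:40.
That matches the stated 06:40, so the schedule is consistent.

Yes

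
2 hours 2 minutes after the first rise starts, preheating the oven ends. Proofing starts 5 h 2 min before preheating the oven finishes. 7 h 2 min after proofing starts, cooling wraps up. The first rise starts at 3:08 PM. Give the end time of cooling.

7:10 PM

Preheating the oven ends at 3:08 PM + 122 min = 5:10 PM.
Proofing starts at 5:10 PM − 302 min = 12:08 PM.
Cooling ends at 12:08 PM + 422 min = 7:10 PM.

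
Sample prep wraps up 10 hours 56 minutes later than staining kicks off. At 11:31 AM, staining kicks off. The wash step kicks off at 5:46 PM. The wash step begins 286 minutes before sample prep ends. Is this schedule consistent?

No

Sample prep ends at 11:31 AM + 656 min = 10:27 PM.
The wash step starts at 10:27 PM − 286 min = 5:41 PM.
But the wash step is also said to start at 5:46 PM — a 5-minute conflict.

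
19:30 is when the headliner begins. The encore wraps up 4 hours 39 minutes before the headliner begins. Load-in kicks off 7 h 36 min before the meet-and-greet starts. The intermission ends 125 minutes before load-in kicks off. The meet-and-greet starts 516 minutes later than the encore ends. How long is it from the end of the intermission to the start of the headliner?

344 minutes

The encore ends at 19:30 − 279 min = 14:51.
The meet-and-greet starts at 14:51 + 516 min = 23:27.
Load-in starts at 23:27 − 456 min = 15:51.
The intermission ends at 15:51 − 125 min = 13:46.
From 13:46 to 19:30 is 344 minutes.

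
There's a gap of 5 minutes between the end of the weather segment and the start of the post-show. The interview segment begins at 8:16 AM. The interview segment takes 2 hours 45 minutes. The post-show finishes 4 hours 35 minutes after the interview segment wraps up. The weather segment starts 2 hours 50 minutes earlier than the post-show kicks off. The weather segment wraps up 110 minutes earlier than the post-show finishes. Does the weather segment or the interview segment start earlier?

the interview segment

The interview segment ends at 8:16 AM + 165 min = 11:01 AM.
The post-show ends at 11:01 AM + 275 min = 3:36 PM.
The weather segment ends at 3:36 PM − 110 min = 1:46 PM.
The post-show starts at 1:46 PM + 5 min = 1:51 PM.
The weather segment starts at 1:51 PM − 170 min = 11:01 AM.
The weather segment starts at 11:01 AM and the interview segment starts at 8:16 AM, so the interview segment is first.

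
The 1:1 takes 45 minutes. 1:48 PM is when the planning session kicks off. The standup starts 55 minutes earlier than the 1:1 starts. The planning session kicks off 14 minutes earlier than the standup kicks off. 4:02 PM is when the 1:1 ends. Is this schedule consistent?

The 1:1 starts at 4:02 PM − 45 min = 3:17 PM.
The standup starts at 3:17 PM − 55 min = 2:22 PM.
The planning session starts at 2:22 PM − 14 min = 2:08 PM.
But the planning session is also said to start at 1:48 PM — a 20-minute conflict.

No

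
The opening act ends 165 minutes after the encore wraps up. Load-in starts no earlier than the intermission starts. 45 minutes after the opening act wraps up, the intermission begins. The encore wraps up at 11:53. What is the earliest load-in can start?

15:23

The opening act ends at 11:53 + 165 min = 14:38.
The intermission starts at 14:38 + 45 min = 15:23.
Load-in is bounded by the intermission, so the earliest it can start is 15:23.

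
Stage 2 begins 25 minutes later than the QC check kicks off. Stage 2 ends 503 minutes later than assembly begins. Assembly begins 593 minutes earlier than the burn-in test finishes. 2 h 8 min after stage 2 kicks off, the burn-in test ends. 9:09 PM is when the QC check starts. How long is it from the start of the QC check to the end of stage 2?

1 hour 3 minutes

Stage 2 starts at 9:09 PM + 25 min = 9:34 PM.
The burn-in test ends at 9:34 PM + 128 min = 11:42 PM.
Assembly starts at 11:42 PM − 593 min = 1:49 PM.
Stage 2 ends at 1:49 PM + 503 min = 10:12 PM.
From 9:09 PM to 10:12 PM is 1 hour 3 minutes.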